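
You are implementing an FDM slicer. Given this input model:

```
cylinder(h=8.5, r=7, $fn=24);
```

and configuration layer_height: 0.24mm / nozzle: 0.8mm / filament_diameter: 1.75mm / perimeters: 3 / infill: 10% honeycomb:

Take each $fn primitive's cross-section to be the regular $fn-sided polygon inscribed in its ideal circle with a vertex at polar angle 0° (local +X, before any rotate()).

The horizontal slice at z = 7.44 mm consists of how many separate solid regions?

1

At z = 7.44 mm: the r=7 cylinder contributes a regular 24-gon of circumradius 7. The result has 1 disconnected region.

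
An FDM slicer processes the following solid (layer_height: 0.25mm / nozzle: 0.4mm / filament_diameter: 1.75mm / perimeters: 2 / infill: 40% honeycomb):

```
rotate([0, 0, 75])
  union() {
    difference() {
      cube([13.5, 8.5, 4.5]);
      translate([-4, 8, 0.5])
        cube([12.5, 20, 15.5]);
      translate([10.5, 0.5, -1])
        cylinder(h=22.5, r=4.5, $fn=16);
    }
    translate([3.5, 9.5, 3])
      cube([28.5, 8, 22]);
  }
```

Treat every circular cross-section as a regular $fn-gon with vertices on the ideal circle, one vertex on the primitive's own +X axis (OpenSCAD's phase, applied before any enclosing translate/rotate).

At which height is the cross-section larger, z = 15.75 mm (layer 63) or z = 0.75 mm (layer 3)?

Layer 63 (z = 15.75): the cube is not intersected at this z (z outside [0, 4.5]); the 12.5×20 cube at (-4, 8) contributes its full rectangle (area 250.00 mm²); the r=4.5 cylinder at (10.5, 0.5) contributes a regular 16-gon of circumradius 4.5 (area = (16/2)·4.500²·sin(360°/16) = 61.99 mm²); Taking the first minus the rest: the first operand is absent here, so nothing remains; the cube at (3.5, 9.5) is present — its section is the full 28.5×8 rectangle (area 228.00 mm²); Combining (union): only the 28.5×8 cube at (3.5, 9.5) is present, so the union is just that shape — area = 228.00 mm²; (whole slice rotated 75° about Z — lengths, areas and connectivity unchanged). So its area = 228.00 mm². Layer 3 (z = 0.75): the cube (footprint 13.5×8.5) is included at this height (area 114.75 mm²); the cube at (-4, 8) (footprint 12.5×20) is included at this height (area 250.00 mm²); the r=4.5 cylinder at (10.5, 0.5) contributes a regular 16-gon of circumradius 4.5 (area = (16/2)·4.500²·sin(360°/16) = 61.99 mm²); Taking the first minus the rest: starting from the 13.5×8.5 cube (114.75 mm²), the 12.5×20 cube at (-4, 8) partially overlaps it — only the 4.25 mm² overlap (of its 250.00 mm²) is removed, clipping the outline; the r=4.5 cylinder at (10.5, 0.5) partially overlaps it — only the 31.45 mm² overlap (of its 61.99 mm²) is removed, clipping the outline — area = 79.05 mm²; the cube at (3.5, 9.5) is not intersected at this z (z outside [3, 25]); Merging all regions: only the result so far is present, so the union is just that shape — area = 79.05 mm²; (rotated 75° about Z; rotation is an isometry so areas/perimeters/island counts are preserved). So its area = 79.05 mm². Layer 63 is larger (228.00 vs 79.05 mm²).

layer 63 (z = 15.75 mm)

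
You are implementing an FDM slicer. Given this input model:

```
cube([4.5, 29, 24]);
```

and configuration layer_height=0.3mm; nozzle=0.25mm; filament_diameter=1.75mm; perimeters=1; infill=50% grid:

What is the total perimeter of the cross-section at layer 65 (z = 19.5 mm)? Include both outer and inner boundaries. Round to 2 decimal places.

67.00 mm

At z = 19.5 mm: the cube (footprint 4.5×29) is included at this height (perimeter 67.00 mm). Overall, the cross-section is a single solid region. Total boundary length (outer) = 67.00 mm.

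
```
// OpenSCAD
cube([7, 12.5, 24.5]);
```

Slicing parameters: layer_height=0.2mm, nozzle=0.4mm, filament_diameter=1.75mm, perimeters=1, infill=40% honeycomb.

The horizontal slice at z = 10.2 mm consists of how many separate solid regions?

At z = 10.2 mm: the 7×12.5 cube contributes its full rectangle. The result has 1 disconnected region.

1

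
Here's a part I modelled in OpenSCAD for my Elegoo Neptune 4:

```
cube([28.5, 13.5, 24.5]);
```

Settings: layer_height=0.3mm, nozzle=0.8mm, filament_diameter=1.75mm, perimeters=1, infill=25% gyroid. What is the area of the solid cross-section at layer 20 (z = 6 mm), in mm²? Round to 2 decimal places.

At z = 6 mm: the cube (footprint 28.5×13.5) is included at this height (area 384.75 mm²). Overall, the cross-section is a single solid region. Net area = 384.75 mm².

384.75 mm²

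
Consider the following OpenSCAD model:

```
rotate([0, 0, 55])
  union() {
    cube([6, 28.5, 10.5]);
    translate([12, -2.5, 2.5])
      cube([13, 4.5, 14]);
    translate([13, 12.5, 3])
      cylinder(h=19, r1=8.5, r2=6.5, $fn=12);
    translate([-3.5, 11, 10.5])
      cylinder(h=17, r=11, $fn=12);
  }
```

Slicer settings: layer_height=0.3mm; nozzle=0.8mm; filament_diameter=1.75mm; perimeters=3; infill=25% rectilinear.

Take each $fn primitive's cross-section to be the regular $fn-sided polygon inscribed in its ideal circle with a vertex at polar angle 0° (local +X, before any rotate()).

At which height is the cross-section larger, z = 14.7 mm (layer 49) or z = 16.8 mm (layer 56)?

Layer 49 (z = 14.7): the cube is not intersected at this z (z outside [0, 10.5]); the cube at (12, -2.5) is present — its section is the full 13×4.5 rectangle (area 58.50 mm²); the cone at (13, 12.5) (r1=8.5→r2=6.5) has section circumradius 7.268 here — a regular 12-gon (area = (12/2)·7.268²·sin(360°/12) = 158.49 mm²); the cylinder at (-3.5, 11): section is a regular 12-gon, circumradius r=11 (area = (12/2)·11.000²·sin(360°/12) = 363.00 mm²); Taking the union: the regions partially overlap — summed areas 579.99 mm² minus the doubly-counted overlap 5.51 mm² gives 574.48 mm² — area = 574.48 mm²; (whole slice rotated 55° about Z — lengths, areas and connectivity unchanged). So its area = 574.48 mm². Layer 56 (z = 16.8): the cube is absent (z outside [0, 10.5]); the cube at (12, -2.5) does not reach this height (z outside [2.5, 16.5]); the cone at (13, 12.5) (r1=8.5→r2=6.5) has section circumradius 7.047 here — a regular 12-gon (area = (12/2)·7.047²·sin(360°/12) = 149.00 mm²); the r=11 cylinder at (-3.5, 11) contributes a regular 12-gon of circumradius 11 (area = (12/2)·11.000²·sin(360°/12) = 363.00 mm²); Combining (union): the regions partially overlap — summed areas 512.00 mm² minus the doubly-counted overlap 4.16 mm² gives 507.83 mm² — area = 507.83 mm²; (rotated 55° about Z; rotation is an isometry so areas/perimeters/island counts are preserved). So its area = 507.83 mm². Layer 49 is larger (574.48 vs 507.83 mm²).

layer 49 (z = 14.7 mm)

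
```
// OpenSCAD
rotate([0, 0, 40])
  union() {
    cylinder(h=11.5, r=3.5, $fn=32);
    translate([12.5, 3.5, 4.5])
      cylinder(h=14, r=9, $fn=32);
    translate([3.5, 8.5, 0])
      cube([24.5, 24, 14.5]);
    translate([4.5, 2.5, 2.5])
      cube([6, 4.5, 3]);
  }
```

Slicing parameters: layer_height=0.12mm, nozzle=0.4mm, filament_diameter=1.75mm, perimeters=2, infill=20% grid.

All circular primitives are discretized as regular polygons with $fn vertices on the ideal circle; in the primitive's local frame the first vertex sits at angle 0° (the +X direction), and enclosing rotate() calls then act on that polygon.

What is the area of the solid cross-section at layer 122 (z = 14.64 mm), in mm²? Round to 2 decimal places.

252.84 mm²

At z = 14.64 mm: the cylinder does not reach this height (z outside [0, 11.5]); the r=9 cylinder at (12.5, 3.5) gives a regular 32-gon of circumradius 9 (constant along its height) (area = (32/2)·9.000²·sin(360°/32) = 252.84 mm²); the cube at (3.5, 8.5) is absent (z outside [0, 14.5]); the cube at (4.5, 2.5) is not intersected at this z (z outside [2.5, 5.5]); Merging all regions: only the r=9 cylinder at (12.5, 3.5) is present, so the union is just that shape — area = 252.84 mm²; (rotated 40° about Z; rotation is an isometry so areas/perimeters/island counts are preserved). Overall, the cross-section is a single solid region. Net area = 252.84 mm².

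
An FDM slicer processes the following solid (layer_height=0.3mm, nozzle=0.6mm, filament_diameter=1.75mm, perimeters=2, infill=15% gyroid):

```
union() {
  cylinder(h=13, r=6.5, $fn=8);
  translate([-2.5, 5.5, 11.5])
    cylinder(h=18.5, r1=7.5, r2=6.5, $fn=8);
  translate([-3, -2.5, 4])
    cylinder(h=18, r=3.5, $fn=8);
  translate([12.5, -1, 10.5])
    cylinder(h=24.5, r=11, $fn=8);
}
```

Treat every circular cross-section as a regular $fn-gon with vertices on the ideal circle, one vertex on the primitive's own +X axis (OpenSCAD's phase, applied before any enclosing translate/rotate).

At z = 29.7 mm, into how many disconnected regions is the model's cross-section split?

2

At z = 29.7 mm: the cylinder does not reach this height (z outside [0, 13]); the cone at (-2.5, 5.5) (r1=7.5→r2=6.5) has section circumradius 6.516 here — a regular 8-gon; the cylinder at (-3, -2.5) is absent (z outside [4, 22]); the r=11 cylinder at (12.5, -1) gives a regular 8-gon of circumradius 11 (constant along its height); Taking the union: the 2 present regions are separate (no shared area or edge), so areas and boundary lengths simply add and each stays a separate island — 2 connected regions. The result has 2 disconnected regions.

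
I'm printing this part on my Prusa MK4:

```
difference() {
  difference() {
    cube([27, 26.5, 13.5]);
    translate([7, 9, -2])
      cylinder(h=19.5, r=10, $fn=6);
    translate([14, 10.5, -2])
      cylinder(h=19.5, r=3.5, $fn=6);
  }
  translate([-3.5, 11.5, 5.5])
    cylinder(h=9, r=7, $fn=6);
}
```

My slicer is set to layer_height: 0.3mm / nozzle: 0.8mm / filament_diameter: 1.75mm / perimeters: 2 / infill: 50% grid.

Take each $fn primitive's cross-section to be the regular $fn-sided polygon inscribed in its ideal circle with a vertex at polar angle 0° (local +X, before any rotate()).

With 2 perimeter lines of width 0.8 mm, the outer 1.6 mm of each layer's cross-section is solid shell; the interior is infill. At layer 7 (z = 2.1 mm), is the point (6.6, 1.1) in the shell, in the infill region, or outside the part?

outside

At z = 2.1 mm: the cube is present — its section is the full 27×26.5 rectangle; the r=10 cylinder at (7, 9) gives a regular 6-gon of circumradius 10 (constant along its height); the r=3.5 cylinder at (14, 10.5) gives a regular 6-gon of circumradius 3.5 (constant along its height); Subtracting the remaining from the first: starting from the 27×26.5 cube, the r=10 cylinder at (7, 9) partially overlaps it — only the 244.22 mm² overlap (of its 259.81 mm²) is removed, clipping the outline; the r=3.5 cylinder at (14, 10.5) partially overlaps it — only the 4.95 mm² overlap (of its 31.83 mm²) is removed, clipping the outline — 1 connected region; the cylinder at (-3.5, 11.5) is not intersected at this z (z outside [5.5, 14.5]); After the difference (first − rest): none of the subtracted shapes is present at this height, so the result so far is unchanged — 1 connected region. Overall, the cross-section is a single solid region. The nearest boundary edge runs (2.00, 0.34)→(12.00, 0.34); distance from the point to it = 0.76 mm. The point is not inside any of the regions above, so it lies outside the cross-section (0.76 mm from the nearest boundary).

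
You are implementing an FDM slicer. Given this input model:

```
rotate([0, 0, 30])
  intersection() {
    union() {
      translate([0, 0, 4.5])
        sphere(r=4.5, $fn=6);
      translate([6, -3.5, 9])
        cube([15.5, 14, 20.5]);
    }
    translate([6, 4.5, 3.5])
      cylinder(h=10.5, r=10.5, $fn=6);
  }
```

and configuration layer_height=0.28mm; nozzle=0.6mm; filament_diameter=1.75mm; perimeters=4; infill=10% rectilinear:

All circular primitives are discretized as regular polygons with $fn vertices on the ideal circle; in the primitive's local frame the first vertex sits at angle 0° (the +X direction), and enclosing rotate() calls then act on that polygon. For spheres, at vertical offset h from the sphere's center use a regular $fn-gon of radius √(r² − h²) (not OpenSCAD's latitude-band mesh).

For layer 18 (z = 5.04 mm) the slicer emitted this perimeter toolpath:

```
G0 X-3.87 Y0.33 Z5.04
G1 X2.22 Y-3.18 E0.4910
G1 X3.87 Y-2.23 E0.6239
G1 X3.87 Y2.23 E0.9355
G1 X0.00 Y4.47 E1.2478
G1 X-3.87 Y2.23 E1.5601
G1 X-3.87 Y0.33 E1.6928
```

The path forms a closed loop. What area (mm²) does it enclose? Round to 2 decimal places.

Apply the shoelace formula to the sequence of (X, Y) vertices; enclosed area = 39.07 mm².

39.07 mm²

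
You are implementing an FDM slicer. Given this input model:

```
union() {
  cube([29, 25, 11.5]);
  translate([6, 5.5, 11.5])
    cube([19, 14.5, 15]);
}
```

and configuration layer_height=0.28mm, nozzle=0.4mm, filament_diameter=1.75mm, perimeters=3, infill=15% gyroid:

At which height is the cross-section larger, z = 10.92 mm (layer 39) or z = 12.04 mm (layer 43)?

layer 39 (z = 10.92 mm)

Layer 39 (z = 10.92): the 29×25 cube contributes its full rectangle (area 725.00 mm²); the cube at (6, 5.5) is not intersected at this z (z outside [11.5, 26.5]); Merging all regions: only the 29×25 cube is present, so the union is just that shape — area = 725.00 mm². So its area = 725.00 mm². Layer 43 (z = 12.04): the cube is not intersected at this z (z outside [0, 11.5]); the cube at (6, 5.5) (footprint 19×14.5) is included at this height (area 275.50 mm²); Combining (union): only the 19×14.5 cube at (6, 5.5) is present, so the union is just that shape — area = 275.50 mm². So its area = 275.50 mm². Layer 39 is larger (725.00 vs 275.50 mm²).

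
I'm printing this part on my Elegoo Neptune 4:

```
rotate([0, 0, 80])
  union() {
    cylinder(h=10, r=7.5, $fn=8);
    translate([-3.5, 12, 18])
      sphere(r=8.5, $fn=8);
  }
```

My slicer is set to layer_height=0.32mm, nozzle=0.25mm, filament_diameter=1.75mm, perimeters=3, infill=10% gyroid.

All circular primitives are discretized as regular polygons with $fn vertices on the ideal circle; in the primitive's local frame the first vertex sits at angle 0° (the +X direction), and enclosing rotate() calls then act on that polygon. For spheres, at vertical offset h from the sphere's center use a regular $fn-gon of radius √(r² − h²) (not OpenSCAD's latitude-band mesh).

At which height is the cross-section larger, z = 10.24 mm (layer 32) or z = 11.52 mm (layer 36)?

Layer 32 (z = 10.24): the cylinder is not intersected at this z (z outside [0, 10]); the r=8.5 sphere at (-3.5, 12) contributes a regular 8-gon of circumradius √(8.5²−7.76²) = 3.469 (area = (8/2)·3.469²·sin(360°/8) = 34.03 mm²); Combining (union): only the r=8.5 sphere at (-3.5, 12) is present, so the union is just that shape — area = 34.03 mm²; (rotated 80° about Z; rotation is an isometry so areas/perimeters/island counts are preserved). So its area = 34.03 mm². Layer 36 (z = 11.52): the cylinder is not intersected at this z (z outside [0, 10]); the r=8.5 sphere at (-3.5, 12) slices to a regular 8-gon of circumradius 5.501 (√(r²−h²) with h=6.48 from center) (area = (8/2)·5.501²·sin(360°/8) = 85.59 mm²); Merging all regions: only the r=8.5 sphere at (-3.5, 12) is present, so the union is just that shape — area = 85.59 mm²; (whole slice rotated 80° about Z — lengths, areas and connectivity unchanged). So its area = 85.59 mm². Layer 36 is larger (85.59 vs 34.03 mm²).

layer 36 (z = 11.52 mm)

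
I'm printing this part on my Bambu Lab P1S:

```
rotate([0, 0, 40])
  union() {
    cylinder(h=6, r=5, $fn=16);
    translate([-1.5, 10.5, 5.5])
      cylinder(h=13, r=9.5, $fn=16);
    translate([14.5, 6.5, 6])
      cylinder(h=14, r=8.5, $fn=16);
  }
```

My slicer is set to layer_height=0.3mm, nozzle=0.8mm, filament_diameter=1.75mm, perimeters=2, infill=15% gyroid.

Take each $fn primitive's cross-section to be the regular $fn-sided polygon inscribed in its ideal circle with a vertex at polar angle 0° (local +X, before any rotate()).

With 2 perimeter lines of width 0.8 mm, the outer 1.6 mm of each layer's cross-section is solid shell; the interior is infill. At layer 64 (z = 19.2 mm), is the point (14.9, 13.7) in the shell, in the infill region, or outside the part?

At z = 19.2 mm: the cylinder does not reach this height (z outside [0, 6]); the cylinder at (-1.5, 10.5) is absent (z outside [5.5, 18.5]); the r=8.5 cylinder at (14.5, 6.5) gives a regular 16-gon of circumradius 8.5 (constant along its height); Combining (union): only the r=8.5 cylinder at (14.5, 6.5) is present, so the union is just that shape — 1 connected region; (whole slice rotated 40° about Z — lengths, areas and connectivity unchanged). Overall, the cross-section is a single solid region. Undo the 40° rotation: the query point maps to (20.220, 0.917) in the un-rotated model frame. The nearest boundary edge runs (20.51, 0.49)→(22.35, 3.25); distance from the point to it = 0.48 mm. The point is inside the cross-section, 0.48 mm from the nearest boundary — within the 1.6 mm shell band (2 × 0.8).

shell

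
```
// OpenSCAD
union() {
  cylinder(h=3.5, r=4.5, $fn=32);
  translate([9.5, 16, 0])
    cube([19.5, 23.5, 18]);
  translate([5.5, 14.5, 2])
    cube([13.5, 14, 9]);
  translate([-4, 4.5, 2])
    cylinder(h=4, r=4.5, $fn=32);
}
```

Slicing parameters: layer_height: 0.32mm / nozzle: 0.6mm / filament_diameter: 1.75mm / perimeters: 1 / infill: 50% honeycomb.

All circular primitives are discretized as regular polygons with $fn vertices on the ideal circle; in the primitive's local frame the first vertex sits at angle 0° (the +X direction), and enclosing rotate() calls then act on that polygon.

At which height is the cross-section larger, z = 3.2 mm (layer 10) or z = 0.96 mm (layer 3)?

Layer 10 (z = 3.2): the r=4.5 cylinder contributes a regular 32-gon of circumradius 4.5 (area = (32/2)·4.500²·sin(360°/32) = 63.21 mm²); the cube at (9.5, 16) (footprint 19.5×23.5) is included at this height (area 458.25 mm²); the 13.5×14 cube at (5.5, 14.5) contributes its full rectangle (area 189.00 mm²); the r=4.5 cylinder at (-4, 4.5) gives a regular 32-gon of circumradius 4.5 (constant along its height) (area = (32/2)·4.500²·sin(360°/32) = 63.21 mm²); Taking the union: the regions partially overlap — summed areas 773.67 mm² minus the doubly-counted overlap 132.33 mm² gives 641.34 mm² — area = 641.34 mm². So its area = 641.34 mm². Layer 3 (z = 0.96): the cylinder: section is a regular 32-gon, circumradius r=4.5 (area = (32/2)·4.500²·sin(360°/32) = 63.21 mm²); the 19.5×23.5 cube at (9.5, 16) contributes its full rectangle (area 458.25 mm²); the cube at (5.5, 14.5) is absent (z outside [2, 11]); the cylinder at (-4, 4.5) is absent (z outside [2, 6]); Taking the union: the 2 present regions are separate (no shared area or edge), so areas and boundary lengths simply add and each stays a separate island — area = 521.46 mm². So its area = 521.46 mm². Layer 10 is larger (641.34 vs 521.46 mm²).

layer 10 (z = 3.2 mm)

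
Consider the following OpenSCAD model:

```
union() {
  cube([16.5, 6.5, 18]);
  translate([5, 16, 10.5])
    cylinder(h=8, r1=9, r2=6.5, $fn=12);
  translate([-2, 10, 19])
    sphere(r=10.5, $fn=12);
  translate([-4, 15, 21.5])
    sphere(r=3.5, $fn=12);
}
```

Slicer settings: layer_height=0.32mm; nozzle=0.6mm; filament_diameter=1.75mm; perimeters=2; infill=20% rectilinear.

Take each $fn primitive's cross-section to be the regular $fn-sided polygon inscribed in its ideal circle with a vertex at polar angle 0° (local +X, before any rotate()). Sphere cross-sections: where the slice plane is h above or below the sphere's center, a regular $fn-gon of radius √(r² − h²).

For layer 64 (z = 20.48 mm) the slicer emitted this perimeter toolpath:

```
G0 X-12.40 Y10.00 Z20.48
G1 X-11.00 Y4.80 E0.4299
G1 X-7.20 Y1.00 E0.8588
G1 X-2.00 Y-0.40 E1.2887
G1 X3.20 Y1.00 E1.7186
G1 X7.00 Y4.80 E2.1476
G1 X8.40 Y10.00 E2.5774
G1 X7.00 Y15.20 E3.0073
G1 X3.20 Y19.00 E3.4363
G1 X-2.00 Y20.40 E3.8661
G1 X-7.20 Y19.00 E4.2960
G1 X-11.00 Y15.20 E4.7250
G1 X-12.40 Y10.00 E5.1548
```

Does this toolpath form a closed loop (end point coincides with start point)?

yes

Start point (G0): (-12.40, 10.00). End point (last G1): the path returns to the start — closed.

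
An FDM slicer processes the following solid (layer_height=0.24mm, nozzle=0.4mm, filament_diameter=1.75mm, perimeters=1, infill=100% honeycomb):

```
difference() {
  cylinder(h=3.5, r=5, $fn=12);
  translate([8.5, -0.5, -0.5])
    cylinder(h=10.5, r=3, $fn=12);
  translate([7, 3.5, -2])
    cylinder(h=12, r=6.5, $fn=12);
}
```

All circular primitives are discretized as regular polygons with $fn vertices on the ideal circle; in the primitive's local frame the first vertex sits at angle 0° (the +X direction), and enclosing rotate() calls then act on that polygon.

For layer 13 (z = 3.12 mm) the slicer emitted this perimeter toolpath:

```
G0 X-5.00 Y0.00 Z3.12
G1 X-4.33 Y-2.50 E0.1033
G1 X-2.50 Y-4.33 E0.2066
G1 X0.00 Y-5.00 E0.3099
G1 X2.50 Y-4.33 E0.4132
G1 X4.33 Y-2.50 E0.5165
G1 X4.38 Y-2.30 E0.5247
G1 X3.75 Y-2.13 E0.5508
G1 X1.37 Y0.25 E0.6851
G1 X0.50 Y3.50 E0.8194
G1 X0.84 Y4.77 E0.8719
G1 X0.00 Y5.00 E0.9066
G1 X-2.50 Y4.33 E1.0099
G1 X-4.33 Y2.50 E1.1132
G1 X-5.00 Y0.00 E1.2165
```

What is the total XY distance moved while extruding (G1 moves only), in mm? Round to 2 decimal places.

Sum the Euclidean lengths of each G1 segment: total = 30.48 mm.

30.48 mm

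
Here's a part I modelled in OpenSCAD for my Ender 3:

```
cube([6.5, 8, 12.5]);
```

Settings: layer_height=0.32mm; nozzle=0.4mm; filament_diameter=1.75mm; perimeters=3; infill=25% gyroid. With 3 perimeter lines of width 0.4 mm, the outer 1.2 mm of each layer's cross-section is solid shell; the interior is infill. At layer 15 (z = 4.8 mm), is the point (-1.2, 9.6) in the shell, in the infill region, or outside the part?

outside

At z = 4.8 mm: the cube is present — its section is the full 6.5×8 rectangle. Overall, the cross-section is a single solid region. The nearest boundary edge runs (6.50, 8.00)→(0.00, 8.00); distance from the point to it = 2.00 mm. The point is not inside any of the regions above, so it lies outside the cross-section (2.00 mm from the nearest boundary).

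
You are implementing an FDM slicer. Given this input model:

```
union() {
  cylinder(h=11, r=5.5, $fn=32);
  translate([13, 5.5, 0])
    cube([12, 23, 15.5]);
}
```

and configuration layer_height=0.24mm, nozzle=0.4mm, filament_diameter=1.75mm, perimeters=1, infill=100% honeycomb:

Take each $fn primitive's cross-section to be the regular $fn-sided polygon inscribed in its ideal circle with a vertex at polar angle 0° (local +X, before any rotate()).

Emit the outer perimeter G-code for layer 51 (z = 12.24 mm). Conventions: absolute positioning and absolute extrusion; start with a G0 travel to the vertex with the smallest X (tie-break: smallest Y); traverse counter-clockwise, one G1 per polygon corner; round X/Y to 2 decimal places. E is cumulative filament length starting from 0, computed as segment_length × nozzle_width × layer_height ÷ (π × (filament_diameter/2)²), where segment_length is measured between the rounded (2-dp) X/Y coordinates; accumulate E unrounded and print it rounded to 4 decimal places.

G0 X13.00 Y5.50 Z12.24
G1 X25.00 Y5.50 E0.4789
G1 X25.00 Y28.50 E1.3969
G1 X13.00 Y28.50 E1.8759
G1 X13.00 Y5.50 E2.7939

At z = 12.24 mm: the cylinder does not reach this height (z outside [0, 11]); the 12×23 cube at (13, 5.5) contributes its full rectangle; Taking the union: only the 12×23 cube at (13, 5.5) is present, so the union is just that shape — 1 connected region. The outline is a single polygon with 4 vertices. Extrusion per mm of travel: 0.4 × 0.24 / (π × 0.875²) = 0.039912. Accumulating E over each segment gives final E = 2.7939.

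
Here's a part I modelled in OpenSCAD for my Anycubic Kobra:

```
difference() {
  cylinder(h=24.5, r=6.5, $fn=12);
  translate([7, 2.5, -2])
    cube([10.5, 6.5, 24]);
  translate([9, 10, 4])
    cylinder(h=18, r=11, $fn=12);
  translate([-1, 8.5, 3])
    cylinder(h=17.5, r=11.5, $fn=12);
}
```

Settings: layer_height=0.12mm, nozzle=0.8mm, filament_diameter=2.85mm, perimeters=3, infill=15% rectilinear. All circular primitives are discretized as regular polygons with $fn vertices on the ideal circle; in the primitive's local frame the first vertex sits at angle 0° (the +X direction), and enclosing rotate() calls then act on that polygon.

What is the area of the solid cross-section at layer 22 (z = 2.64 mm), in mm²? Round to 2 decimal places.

126.75 mm²

At z = 2.64 mm: the r=6.5 cylinder gives a regular 12-gon of circumradius 6.5 (constant along its height) (area = (12/2)·6.500²·sin(360°/12) = 126.75 mm²); the cube at (7, 2.5) (footprint 10.5×6.5) is included at this height (area 68.25 mm²); the cylinder at (9, 10) is absent (z outside [4, 22]); the cylinder at (-1, 8.5) is not intersected at this z (z outside [3, 20.5]); Subtracting the remaining from the first: starting from the r=6.5 cylinder (126.75 mm²), the 10.5×6.5 cube at (7, 2.5) misses the remaining region (no effect) — area = 126.75 mm². Overall, the cross-section is a single solid region. Net area = 126.75 mm².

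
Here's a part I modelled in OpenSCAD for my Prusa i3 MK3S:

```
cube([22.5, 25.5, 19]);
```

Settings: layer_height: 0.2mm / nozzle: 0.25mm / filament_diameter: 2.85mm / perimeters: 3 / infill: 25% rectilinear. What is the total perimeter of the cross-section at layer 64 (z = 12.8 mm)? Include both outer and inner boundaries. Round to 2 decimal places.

At z = 12.8 mm: the cube is present — its section is the full 22.5×25.5 rectangle (perimeter 96.00 mm). Overall, the cross-section is a single solid region. Total boundary length (outer) = 96.00 mm.

96.00 mm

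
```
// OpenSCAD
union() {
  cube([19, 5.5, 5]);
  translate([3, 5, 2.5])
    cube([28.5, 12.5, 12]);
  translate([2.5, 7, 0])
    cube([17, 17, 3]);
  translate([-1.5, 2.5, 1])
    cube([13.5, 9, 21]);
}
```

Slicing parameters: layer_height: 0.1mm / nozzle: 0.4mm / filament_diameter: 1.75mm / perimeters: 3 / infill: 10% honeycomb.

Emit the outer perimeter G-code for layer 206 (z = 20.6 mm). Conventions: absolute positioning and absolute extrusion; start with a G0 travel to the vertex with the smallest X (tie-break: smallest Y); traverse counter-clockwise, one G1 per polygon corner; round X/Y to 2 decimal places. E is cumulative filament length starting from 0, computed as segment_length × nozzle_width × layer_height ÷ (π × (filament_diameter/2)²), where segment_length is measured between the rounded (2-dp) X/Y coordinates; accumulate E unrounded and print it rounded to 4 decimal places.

G0 X-1.50 Y2.50 Z20.60
G1 X12.00 Y2.50 E0.2245
G1 X12.00 Y11.50 E0.3742
G1 X-1.50 Y11.50 E0.5987
G1 X-1.50 Y2.50 E0.7484

At z = 20.6 mm: the cube does not reach this height (z outside [0, 5]); the cube at (3, 5) is absent (z outside [2.5, 14.5]); the cube at (2.5, 7) does not reach this height (z outside [0, 3]); the 13.5×9 cube at (-1.5, 2.5) contributes its full rectangle; Taking the union: only the 13.5×9 cube at (-1.5, 2.5) is present, so the union is just that shape — 1 connected region. The outline is a single polygon with 4 vertices. Extrusion per mm of travel: 0.4 × 0.1 / (π × 0.875²) = 0.016630. Accumulating E over each segment gives final E = 0.7484.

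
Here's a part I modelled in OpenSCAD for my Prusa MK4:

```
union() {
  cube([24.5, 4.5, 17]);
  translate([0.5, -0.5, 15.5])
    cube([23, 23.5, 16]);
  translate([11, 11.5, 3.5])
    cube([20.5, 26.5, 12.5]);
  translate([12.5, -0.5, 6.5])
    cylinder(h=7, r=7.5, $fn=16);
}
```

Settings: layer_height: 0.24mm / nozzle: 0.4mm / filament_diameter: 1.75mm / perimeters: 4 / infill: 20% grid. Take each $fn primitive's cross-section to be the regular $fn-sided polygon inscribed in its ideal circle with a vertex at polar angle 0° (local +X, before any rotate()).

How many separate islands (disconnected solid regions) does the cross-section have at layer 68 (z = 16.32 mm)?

1

At z = 16.32 mm: the 24.5×4.5 cube contributes its full rectangle; the cube at (0.5, -0.5) (footprint 23×23.5) is included at this height; the cube at (11, 11.5) does not reach this height (z outside [3.5, 16]); the cylinder at (12.5, -0.5) does not reach this height (z outside [6.5, 13.5]); Combining (union): the regions partially overlap (shared area 103.50 mm²), so overlapping operands fuse into one piece — 1 connected region. Overall, the cross-section is a single solid region. Island count = 1.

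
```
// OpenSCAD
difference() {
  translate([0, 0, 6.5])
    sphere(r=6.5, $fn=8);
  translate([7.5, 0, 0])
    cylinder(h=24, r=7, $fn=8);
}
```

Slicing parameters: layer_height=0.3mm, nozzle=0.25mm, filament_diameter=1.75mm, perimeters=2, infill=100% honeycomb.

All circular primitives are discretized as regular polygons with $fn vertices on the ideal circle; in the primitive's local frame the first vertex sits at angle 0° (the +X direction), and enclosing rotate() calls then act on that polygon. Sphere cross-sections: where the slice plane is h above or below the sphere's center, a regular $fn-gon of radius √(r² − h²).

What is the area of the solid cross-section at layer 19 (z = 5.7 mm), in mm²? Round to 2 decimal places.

79.14 mm²

At z = 5.7 mm: the r=6.5 sphere contributes a regular 8-gon of circumradius √(6.5²−0.8²) = 6.451 (area = (8/2)·6.451²·sin(360°/8) = 117.69 mm²); the r=7 cylinder at (7.5, 0) contributes a regular 8-gon of circumradius 7 (area = (8/2)·7.000²·sin(360°/8) = 138.59 mm²); Subtracting the remaining from the first: starting from the r=6.5 sphere (117.69 mm²), the r=7 cylinder at (7.5, 0) partially overlaps it — only the 38.55 mm² overlap (of its 138.59 mm²) is removed, clipping the outline — area = 79.14 mm². Overall, the cross-section is a single solid region. Net area = 79.14 mm².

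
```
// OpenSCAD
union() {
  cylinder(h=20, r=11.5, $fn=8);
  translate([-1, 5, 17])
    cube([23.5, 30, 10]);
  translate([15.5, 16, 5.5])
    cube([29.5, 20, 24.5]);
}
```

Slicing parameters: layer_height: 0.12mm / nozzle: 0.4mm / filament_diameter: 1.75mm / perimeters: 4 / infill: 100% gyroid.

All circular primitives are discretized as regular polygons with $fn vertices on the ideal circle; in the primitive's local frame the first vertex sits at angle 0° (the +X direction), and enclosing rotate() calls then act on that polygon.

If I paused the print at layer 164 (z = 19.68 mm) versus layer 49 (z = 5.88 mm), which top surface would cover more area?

layer 164 (z = 19.68 mm)

Layer 164 (z = 19.68): the r=11.5 cylinder contributes a regular 8-gon of circumradius 11.5 (area = (8/2)·11.500²·sin(360°/8) = 374.06 mm²); the cube at (-1, 5) is present — its section is the full 23.5×30 rectangle (area 705.00 mm²); the cube at (15.5, 16) is present — its section is the full 29.5×20 rectangle (area 590.00 mm²); Combining (union): the regions partially overlap — summed areas 1669.06 mm² minus the doubly-counted overlap 180.49 mm² gives 1488.57 mm² — area = 1488.57 mm². So its area = 1488.57 mm². Layer 49 (z = 5.88): the r=11.5 cylinder contributes a regular 8-gon of circumradius 11.5 (area = (8/2)·11.500²·sin(360°/8) = 374.06 mm²); the cube at (-1, 5) does not reach this height (z outside [17, 27]); the cube at (15.5, 16) (footprint 29.5×20) is included at this height (area 590.00 mm²); Merging all regions: the 2 present regions are separate (no shared area or edge), so areas and boundary lengths simply add and each stays a separate island — area = 964.06 mm². So its area = 964.06 mm². Layer 164 is larger (1488.57 vs 964.06 mm²).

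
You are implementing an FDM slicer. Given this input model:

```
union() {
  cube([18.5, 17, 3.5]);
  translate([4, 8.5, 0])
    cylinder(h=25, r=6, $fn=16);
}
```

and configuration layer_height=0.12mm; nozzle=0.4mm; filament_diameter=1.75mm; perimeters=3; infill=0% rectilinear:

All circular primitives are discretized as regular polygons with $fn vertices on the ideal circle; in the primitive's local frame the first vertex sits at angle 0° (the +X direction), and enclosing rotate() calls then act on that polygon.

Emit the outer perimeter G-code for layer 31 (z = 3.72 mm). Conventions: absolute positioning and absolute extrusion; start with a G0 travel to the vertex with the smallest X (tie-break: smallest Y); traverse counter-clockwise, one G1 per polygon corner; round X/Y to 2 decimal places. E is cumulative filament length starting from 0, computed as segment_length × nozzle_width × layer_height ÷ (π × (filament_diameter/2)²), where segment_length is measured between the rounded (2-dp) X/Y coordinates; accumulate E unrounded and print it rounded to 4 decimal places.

G0 X-2.00 Y8.50 Z3.72
G1 X-1.54 Y6.20 E0.0468
G1 X-0.24 Y4.26 E0.0934
G1 X1.70 Y2.96 E0.1400
G1 X4.00 Y2.50 E0.1868
G1 X6.30 Y2.96 E0.2336
G1 X8.24 Y4.26 E0.2802
G1 X9.54 Y6.20 E0.3268
G1 X10.00 Y8.50 E0.3736
G1 X9.54 Y10.80 E0.4205
G1 X8.24 Y12.74 E0.4671
G1 X6.30 Y14.04 E0.5137
G1 X4.00 Y14.50 E0.5605
G1 X1.70 Y14.04 E0.6073
G1 X-0.24 Y12.74 E0.6539
G1 X-1.54 Y10.80 E0.7005
G1 X-2.00 Y8.50 E0.7473

At z = 3.72 mm: the cube is absent (z outside [0, 3.5]); the cylinder at (4, 8.5): section is a regular 16-gon, circumradius r=6; Taking the union: only the r=6 cylinder at (4, 8.5) is present, so the union is just that shape — 1 connected region. The outline is a single polygon with 16 vertices. Extrusion per mm of travel: 0.4 × 0.12 / (π × 0.875²) = 0.019956. Accumulating E over each segment gives final E = 0.7473.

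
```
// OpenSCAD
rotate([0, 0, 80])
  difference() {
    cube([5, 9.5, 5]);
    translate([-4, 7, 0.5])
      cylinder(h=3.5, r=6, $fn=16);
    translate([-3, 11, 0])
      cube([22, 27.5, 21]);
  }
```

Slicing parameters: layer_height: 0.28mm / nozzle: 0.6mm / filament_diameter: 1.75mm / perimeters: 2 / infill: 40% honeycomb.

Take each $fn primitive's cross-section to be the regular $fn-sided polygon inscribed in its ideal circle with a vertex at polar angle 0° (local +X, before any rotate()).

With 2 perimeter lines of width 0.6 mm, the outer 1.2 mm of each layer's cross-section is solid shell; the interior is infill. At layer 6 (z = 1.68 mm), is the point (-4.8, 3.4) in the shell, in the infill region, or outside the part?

shell

At z = 1.68 mm: the 5×9.5 cube contributes its full rectangle; the r=6 cylinder at (-4, 7) gives a regular 16-gon of circumradius 6 (constant along its height); the cube at (-3, 11) is present — its section is the full 22×27.5 rectangle; Subtracting the remaining from the first: starting from the 5×9.5 cube, the r=6 cylinder at (-4, 7) partially overlaps it — only the 10.19 mm² overlap (of its 110.21 mm²) is removed, clipping the outline; the 22×27.5 cube at (-3, 11) misses the remaining region (no effect) — 1 connected region; (rotated 80° about Z; rotation is an isometry so areas/perimeters/island counts are preserved). Overall, the cross-section is a single solid region. Undo the 80° rotation: the query point maps to (2.515, 5.317) in the un-rotated model frame. The nearest boundary edge runs (1.54, 4.70)→(2.00, 7.00); distance from the point to it = 0.83 mm. The point is inside the cross-section, 0.83 mm from the nearest boundary — within the 1.2 mm shell band (2 × 0.6).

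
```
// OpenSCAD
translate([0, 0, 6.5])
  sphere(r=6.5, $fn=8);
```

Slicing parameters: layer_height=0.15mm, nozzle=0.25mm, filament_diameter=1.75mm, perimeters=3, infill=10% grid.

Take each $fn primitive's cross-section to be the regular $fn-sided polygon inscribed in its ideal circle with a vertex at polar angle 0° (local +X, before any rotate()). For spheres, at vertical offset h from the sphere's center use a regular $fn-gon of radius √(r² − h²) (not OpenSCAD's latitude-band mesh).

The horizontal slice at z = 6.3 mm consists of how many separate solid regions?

1

At z = 6.3 mm: the r=6.5 sphere contributes a regular 8-gon of circumradius √(6.5²−0.2²) = 6.497. The result has 1 disconnected region.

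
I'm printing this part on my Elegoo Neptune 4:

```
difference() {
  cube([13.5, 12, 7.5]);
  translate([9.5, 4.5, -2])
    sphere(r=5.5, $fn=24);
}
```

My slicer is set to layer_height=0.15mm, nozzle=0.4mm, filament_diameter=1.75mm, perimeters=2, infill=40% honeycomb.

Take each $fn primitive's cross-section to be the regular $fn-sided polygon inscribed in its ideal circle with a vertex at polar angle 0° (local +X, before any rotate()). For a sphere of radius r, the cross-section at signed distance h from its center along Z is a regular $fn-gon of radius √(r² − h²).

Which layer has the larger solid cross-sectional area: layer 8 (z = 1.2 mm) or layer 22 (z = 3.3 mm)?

layer 22 (z = 3.3 mm)

Layer 8 (z = 1.2): the cube (footprint 13.5×12) is included at this height (area 162.00 mm²); the sphere at (9.5, 4.5): section is a regular 24-gon, circumradius = √(r²−h²) = √(5.5²−3.2²) = 4.473 (area = (24/2)·4.473²·sin(360°/24) = 62.15 mm²); Taking the first minus the rest: starting from the 13.5×12 cube (162.00 mm²), the r=5.5 sphere at (9.5, 4.5) partially overlaps it — only the 60.98 mm² overlap (of its 62.15 mm²) is removed, clipping the outline — area = 101.02 mm². So its area = 101.02 mm². Layer 22 (z = 3.3): the cube (footprint 13.5×12) is included at this height (area 162.00 mm²); the r=5.5 sphere at (9.5, 4.5) contributes a regular 24-gon of circumradius √(5.5²−5.3²) = 1.470 (area = (24/2)·1.470²·sin(360°/24) = 6.71 mm²); Taking the first minus the rest: starting from the 13.5×12 cube (162.00 mm²), the r=5.5 sphere at (9.5, 4.5) lies wholly inside it (removes its full 6.71 mm² and its 9.21 mm outline becomes a hole wall) — area = 155.29 mm². So its area = 155.29 mm². Layer 22 is larger (155.29 vs 101.02 mm²).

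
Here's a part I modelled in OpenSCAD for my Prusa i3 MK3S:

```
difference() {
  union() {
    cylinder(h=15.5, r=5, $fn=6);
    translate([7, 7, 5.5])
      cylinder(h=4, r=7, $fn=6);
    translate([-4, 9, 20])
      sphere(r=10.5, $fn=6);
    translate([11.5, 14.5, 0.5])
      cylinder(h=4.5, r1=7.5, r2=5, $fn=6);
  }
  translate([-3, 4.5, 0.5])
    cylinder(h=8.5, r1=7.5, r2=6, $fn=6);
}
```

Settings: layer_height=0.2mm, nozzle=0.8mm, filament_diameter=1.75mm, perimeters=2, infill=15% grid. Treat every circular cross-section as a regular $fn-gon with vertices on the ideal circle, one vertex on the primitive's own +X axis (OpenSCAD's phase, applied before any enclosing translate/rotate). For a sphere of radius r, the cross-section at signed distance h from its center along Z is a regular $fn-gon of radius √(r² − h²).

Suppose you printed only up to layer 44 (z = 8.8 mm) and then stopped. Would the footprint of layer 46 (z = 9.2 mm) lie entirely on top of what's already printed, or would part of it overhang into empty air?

Compare the two slices. At z = 8.8: the cylinder: section is a regular 6-gon, circumradius r=5 (area = (6/2)·5.000²·sin(360°/6) = 64.95 mm²); the r=7 cylinder at (7, 7) contributes a regular 6-gon of circumradius 7 (area = (6/2)·7.000²·sin(360°/6) = 127.31 mm²); the sphere at (-4, 9) does not reach this height (|z−center|=11.200 > r=10.5); the cone at (11.5, 14.5) is not intersected at this z (z outside [0.5, 5]); Merging all regions: the regions partially overlap — summed areas 192.26 mm² minus the doubly-counted overlap 3.25 mm² gives 189.01 mm² — area = 189.01 mm²; the cone at (-3, 4.5) (r1=7.5→r2=6) has section circumradius 6.035 here — a regular 6-gon (area = (6/2)·6.035²·sin(360°/6) = 94.63 mm²); Subtracting the remaining from the first: starting from the result so far (189.01 mm²), the cone at (-3, 4.5) partially overlaps it — only the 32.52 mm² overlap (of its 94.63 mm²) is removed, clipping the outline — area = 156.48 mm². At z = 9.2: the r=5 cylinder gives a regular 6-gon of circumradius 5 (constant along its height) (area = (6/2)·5.000²·sin(360°/6) = 64.95 mm²); the r=7 cylinder at (7, 7) contributes a regular 6-gon of circumradius 7 (area = (6/2)·7.000²·sin(360°/6) = 127.31 mm²); the sphere at (-4, 9) does not reach this height (|z−center|=10.800 > r=10.5); the cone at (11.5, 14.5) does not reach this height (z outside [0.5, 5]); Merging all regions: the regions partially overlap — summed areas 192.26 mm² minus the doubly-counted overlap 3.25 mm² gives 189.01 mm² — area = 189.01 mm²; the cone at (-3, 4.5) does not reach this height (z outside [0.5, 9]); Subtracting the remaining from the first: none of the subtracted shapes is present at this height, so that combined region is unchanged — area = 189.01 mm². Checking containment: at z = 9.2 the cross-section extends beyond the z = 8.8 cross-section by about 32.52 mm².

part overhangs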